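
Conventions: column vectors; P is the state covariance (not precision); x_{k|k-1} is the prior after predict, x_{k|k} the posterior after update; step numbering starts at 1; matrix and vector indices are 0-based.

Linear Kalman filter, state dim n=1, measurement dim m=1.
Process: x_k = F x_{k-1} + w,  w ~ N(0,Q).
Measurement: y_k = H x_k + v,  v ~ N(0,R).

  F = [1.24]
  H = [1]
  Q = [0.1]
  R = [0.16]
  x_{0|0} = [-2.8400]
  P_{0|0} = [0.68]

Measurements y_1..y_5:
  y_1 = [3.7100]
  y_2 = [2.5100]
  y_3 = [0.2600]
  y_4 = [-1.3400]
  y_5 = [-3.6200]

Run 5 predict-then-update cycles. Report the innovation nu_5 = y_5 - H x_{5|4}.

step 1: x^-=[-3.5216]  P^-=[1.1456]  S=[1.3056]  K=[0.8774]  nu=[7.2316]  x^+=[2.8238]  P^+=[0.1404]
step 2: x^-=[3.5015]  P^-=[0.3159]  S=[0.4759]  K=[0.6638]  nu=[-0.9915]  x^+=[2.8434]  P^+=[0.1062]
step 3: x^-=[3.5258]  P^-=[0.2633]  S=[0.4233]  K=[0.6220]  nu=[-3.2658]  x^+=[1.4944]  P^+=[0.0995]
step 4: x^-=[1.8531]  P^-=[0.2530]  S=[0.4130]  K=[0.6126]  nu=[-3.1931]  x^+=[-0.1031]  P^+=[0.0980]
step 5: x^-=[-0.1278]  P^-=[0.2507]  S=[0.4107]  K=[0.6104]  nu=[-3.4922]  x^+=[-2.2596]  P^+=[0.0977]

innov = [-3.4922]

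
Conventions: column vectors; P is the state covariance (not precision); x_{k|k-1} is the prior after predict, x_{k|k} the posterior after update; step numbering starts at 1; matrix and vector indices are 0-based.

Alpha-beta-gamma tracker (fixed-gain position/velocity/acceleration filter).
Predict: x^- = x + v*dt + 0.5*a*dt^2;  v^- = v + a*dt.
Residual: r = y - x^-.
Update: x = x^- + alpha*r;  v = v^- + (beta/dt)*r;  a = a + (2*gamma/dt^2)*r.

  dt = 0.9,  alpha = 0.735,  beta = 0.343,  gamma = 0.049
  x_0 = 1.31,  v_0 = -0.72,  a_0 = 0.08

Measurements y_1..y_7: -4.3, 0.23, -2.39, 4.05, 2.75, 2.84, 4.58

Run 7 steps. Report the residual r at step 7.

resid = -0.8665

step 1: x_pred=0.6944  r=-4.9944  x^+=-2.9765  v^+=-2.5514  a^+=-0.5243
step 2: x_pred=-5.4851  r=5.7151  x^+=-1.2845  v^+=-0.8452  a^+=0.1672
step 3: x_pred=-1.9774  r=-0.4126  x^+=-2.2807  v^+=-0.8519  a^+=0.1173
step 4: x_pred=-2.9999  r=7.0499  x^+=2.1818  v^+=1.9404  a^+=0.9702
step 5: x_pred=4.3211  r=-1.5711  x^+=3.1663  v^+=2.2149  a^+=0.7801
step 6: x_pred=5.4757  r=-2.6357  x^+=3.5385  v^+=1.9125  a^+=0.4613
step 7: x_pred=5.4465  r=-0.8665  x^+=4.8096  v^+=1.9974  a^+=0.3564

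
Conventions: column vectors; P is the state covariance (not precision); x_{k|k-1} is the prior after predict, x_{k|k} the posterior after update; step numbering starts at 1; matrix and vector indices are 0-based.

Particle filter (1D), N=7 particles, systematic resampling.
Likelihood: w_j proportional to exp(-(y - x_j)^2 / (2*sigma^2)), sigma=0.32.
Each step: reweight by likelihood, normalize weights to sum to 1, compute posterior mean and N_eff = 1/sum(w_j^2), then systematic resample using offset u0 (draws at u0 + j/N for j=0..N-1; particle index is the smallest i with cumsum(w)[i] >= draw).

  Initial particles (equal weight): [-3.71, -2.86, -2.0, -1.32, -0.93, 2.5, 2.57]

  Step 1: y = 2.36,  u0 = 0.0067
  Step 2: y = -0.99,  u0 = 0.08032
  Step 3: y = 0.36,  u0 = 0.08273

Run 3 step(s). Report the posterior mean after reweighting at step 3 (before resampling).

step 1: w=[0.0000, 0.0000, 0.0000, 0.0000, 0.0000, 0.5299, 0.4701]  mean=2.5329  Neff=1.9929  idx=[5, 5, 5, 5, 6, 6, 6]
step 2: w=[0.2342, 0.2342, 0.2342, 0.2342, 0.0210, 0.0210, 0.0210]  mean=2.5044  Neff=4.5298  idx=[0, 0, 1, 2, 2, 3, 4]
step 3: w=[0.1606, 0.1606, 0.1606, 0.1606, 0.1606, 0.1606, 0.0363]  mean=2.5025  Neff=6.4061  idx=[0, 1, 2, 3, 4, 4, 5]

post_mean = 2.5025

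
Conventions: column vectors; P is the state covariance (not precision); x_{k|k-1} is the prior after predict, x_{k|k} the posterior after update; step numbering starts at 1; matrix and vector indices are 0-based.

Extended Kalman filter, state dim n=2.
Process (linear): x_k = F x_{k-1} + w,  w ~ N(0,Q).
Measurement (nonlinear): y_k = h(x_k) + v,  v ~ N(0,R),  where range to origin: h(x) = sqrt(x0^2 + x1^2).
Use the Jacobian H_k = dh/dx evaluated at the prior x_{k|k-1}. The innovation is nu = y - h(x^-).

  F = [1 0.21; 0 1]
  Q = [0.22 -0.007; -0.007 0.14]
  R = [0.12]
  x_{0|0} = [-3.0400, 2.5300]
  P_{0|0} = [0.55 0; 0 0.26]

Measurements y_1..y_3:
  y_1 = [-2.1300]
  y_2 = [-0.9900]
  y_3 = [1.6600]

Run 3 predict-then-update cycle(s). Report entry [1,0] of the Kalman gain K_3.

K[1,0] = -0.6695

step 1: x^-=[-2.5087, 2.5300]  P^-=[0.7815 0.0476; 0.0476 0.4000]  H_jac=[-0.7041 0.7101]  S=[0.6615]  K=[-0.7807; 0.3787]  nu=[-5.6929]  x^+=[1.9357, 0.3741]  P^+=[0.3783 0.2432; 0.2432 0.3051]
step 2: x^-=[2.0142, 0.3741]  P^-=[0.7139 0.3003; 0.3003 0.4451]  H_jac=[0.9832 0.1826]  S=[0.9327]  K=[0.8113; 0.4036]  nu=[-3.0387]  x^+=[-0.4510, -0.8524]  P^+=[0.1000 -0.0052; -0.0052 0.2932]
step 3: x^-=[-0.6300, -0.8524]  P^-=[0.3307 0.0494; 0.0494 0.4332]  H_jac=[-0.5944 -0.8042]  S=[0.5642]  K=[-0.4188; -0.6695]  nu=[0.6000]  x^+=[-0.8813, -1.2541]  P^+=[0.2318 -0.1088; -0.1088 0.1803]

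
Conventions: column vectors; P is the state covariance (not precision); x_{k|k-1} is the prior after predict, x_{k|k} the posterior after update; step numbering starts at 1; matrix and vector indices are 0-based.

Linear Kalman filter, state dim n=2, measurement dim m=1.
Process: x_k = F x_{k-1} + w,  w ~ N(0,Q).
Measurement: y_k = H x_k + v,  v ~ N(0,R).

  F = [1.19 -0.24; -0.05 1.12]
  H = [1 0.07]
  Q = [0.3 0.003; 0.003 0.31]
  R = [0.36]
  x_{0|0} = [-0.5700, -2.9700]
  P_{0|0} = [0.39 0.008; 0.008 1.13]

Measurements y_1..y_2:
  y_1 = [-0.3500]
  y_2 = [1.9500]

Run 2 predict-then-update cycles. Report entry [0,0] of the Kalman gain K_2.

K[0,0] = 0.7207

step 1: x^-=[0.0345, -3.2979]  P^-=[0.9128 -0.3132; -0.3132 1.7276]  S=[1.2374]  K=[0.7199; -0.1554]  nu=[-0.1536]  x^+=[-0.0761, -3.2740]  P^+=[0.2714 -0.1748; -0.1748 1.6977]
step 2: x^-=[0.6952, -3.6631]  P^-=[0.8820 -0.7045; -0.7045 2.4598]  S=[1.1554]  K=[0.7207; -0.4607]  nu=[1.5112]  x^+=[1.7843, -4.3594]  P^+=[0.2819 -0.3209; -0.3209 2.2146]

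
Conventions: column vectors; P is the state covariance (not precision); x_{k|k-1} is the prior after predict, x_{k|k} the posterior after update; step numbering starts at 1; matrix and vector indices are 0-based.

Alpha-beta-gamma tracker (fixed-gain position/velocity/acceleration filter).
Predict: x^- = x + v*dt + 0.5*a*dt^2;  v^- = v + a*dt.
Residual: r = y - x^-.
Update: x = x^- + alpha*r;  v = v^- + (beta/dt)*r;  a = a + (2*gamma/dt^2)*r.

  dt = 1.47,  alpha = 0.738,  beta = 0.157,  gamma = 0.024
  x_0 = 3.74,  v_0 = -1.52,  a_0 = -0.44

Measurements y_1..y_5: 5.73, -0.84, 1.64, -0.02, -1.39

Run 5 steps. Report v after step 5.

step 1: x_pred=1.0302  r=4.6998  x^+=4.4987  v^+=-1.6648  a^+=-0.3356
step 2: x_pred=1.6887  r=-2.5287  x^+=-0.1775  v^+=-2.4283  a^+=-0.3918
step 3: x_pred=-4.1703  r=5.8103  x^+=0.1177  v^+=-2.3836  a^+=-0.2627
step 4: x_pred=-3.6701  r=3.6501  x^+=-0.9763  v^+=-2.3800  a^+=-0.1816
step 5: x_pred=-4.6711  r=3.2811  x^+=-2.2496  v^+=-2.2965  a^+=-0.1087

v_post = -2.2965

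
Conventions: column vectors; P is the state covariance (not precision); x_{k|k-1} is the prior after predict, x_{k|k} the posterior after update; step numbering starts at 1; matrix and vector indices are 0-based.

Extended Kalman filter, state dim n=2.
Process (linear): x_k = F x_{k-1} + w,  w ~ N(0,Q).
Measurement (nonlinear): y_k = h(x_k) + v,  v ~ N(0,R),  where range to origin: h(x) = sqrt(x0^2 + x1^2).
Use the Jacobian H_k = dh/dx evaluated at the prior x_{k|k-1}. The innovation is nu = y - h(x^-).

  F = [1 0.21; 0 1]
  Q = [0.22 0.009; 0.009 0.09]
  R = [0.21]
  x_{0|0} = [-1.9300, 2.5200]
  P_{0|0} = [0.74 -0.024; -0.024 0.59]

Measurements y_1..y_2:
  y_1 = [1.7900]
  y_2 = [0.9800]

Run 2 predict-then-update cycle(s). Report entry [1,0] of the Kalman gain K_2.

step 1: x^-=[-1.4008, 2.5200]  P^-=[0.9759 0.1089; 0.1089 0.6800]  H_jac=[-0.4859 0.8740]  S=[0.8674]  K=[-0.4369; 0.6242]  nu=[-1.0932]  x^+=[-0.9232, 1.8376]  P^+=[0.8103 0.3455; 0.3455 0.3420]
step 2: x^-=[-0.5373, 1.8376]  P^-=[1.1905 0.4263; 0.4263 0.4320]  H_jac=[-0.2806 0.9598]  S=[0.4721]  K=[0.1590; 0.6249]  nu=[-0.9345]  x^+=[-0.6859, 1.2536]  P^+=[1.1786 0.3794; 0.3794 0.2476]

K[1,0] = 0.6249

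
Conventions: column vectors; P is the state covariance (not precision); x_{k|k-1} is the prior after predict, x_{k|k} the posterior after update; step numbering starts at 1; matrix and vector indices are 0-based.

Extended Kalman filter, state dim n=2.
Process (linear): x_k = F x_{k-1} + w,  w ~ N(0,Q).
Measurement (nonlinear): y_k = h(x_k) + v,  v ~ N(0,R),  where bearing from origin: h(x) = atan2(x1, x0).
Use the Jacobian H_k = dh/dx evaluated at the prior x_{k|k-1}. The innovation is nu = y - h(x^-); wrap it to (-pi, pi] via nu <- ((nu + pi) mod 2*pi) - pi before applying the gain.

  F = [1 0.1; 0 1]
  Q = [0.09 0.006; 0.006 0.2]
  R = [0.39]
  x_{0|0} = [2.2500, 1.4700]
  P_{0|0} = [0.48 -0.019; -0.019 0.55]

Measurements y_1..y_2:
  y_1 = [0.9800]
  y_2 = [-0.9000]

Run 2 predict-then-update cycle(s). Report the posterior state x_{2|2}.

step 1: x^-=[2.3970, 1.4700]  P^-=[0.5717 0.0420; 0.0420 0.7500]  H_jac=[-0.1859 0.3032]  S=[0.4740]  K=[-0.1974; 0.4633]  nu=[0.4299]  x^+=[2.3121, 1.6691]  P^+=[0.5532 0.0853; 0.0853 0.6483]
step 2: x^-=[2.4791, 1.6691]  P^-=[0.6668 0.1562; 0.1562 0.8483]  H_jac=[-0.1869 0.2776]  S=[0.4624]  K=[-0.1757; 0.4460]  nu=[-1.4926]  x^+=[2.7413, 1.0034]  P^+=[0.6525 0.1924; 0.1924 0.7563]

x_post = [2.7413, 1.0034]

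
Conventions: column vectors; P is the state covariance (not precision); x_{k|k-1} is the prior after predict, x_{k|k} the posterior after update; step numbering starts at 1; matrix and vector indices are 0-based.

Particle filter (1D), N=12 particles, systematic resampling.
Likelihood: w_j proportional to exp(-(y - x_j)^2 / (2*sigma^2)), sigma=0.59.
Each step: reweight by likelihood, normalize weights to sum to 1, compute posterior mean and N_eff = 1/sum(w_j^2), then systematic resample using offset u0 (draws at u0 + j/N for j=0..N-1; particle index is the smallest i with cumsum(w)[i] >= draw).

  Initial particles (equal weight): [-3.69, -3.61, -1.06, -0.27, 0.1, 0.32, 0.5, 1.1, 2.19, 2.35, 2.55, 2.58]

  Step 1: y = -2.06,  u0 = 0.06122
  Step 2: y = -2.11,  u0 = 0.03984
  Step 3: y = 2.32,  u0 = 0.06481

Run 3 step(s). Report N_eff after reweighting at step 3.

N_eff = 12.0000

step 1: w=[0.0726, 0.1046, 0.7844, 0.0331, 0.0041, 0.0010, 0.0003, 0.0000, 0.0000, 0.0000, 0.0000, 0.0000]  mean=-1.4851  Neff=1.5808  idx=[0, 1, 2, 2, 2, 2, 2, 2, 2, 2, 2, 3]
step 2: w=[0.0144, 0.0205, 0.1068, 0.1068, 0.1068, 0.1068, 0.1068, 0.1068, 0.1068, 0.1068, 0.1068, 0.0040]  mean=-1.1471  Neff=9.6840  idx=[2, 2, 3, 4, 5, 5, 6, 7, 8, 9, 9, 10]
step 3: w=[0.0833, 0.0833, 0.0833, 0.0833, 0.0833, 0.0833, 0.0833, 0.0833, 0.0833, 0.0833, 0.0833, 0.0833]  mean=-1.0600  Neff=12.0000  idx=[0, 1, 2, 3, 4, 5, 6, 7, 8, 9, 10, 11]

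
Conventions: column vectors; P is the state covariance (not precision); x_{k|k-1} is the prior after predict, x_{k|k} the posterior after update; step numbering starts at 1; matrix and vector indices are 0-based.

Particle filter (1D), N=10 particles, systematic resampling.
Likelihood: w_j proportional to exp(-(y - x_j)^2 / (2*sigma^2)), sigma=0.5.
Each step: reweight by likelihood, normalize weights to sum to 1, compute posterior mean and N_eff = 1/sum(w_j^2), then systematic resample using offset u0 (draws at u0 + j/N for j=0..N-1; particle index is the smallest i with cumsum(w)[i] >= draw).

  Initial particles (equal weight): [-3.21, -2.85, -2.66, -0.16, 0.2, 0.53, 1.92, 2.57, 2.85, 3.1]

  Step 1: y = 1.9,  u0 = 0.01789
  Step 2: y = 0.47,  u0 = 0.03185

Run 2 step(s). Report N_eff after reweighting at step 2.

N_eff = 7.0411

step 1: w=[0.0000, 0.0000, 0.0000, 0.0001, 0.0019, 0.0142, 0.6041, 0.2464, 0.0994, 0.0339]  mean=2.1895  Neff=2.2889  idx=[6, 6, 6, 6, 6, 6, 6, 7, 7, 8]
step 2: w=[0.1424, 0.1424, 0.1424, 0.1424, 0.1424, 0.1424, 0.1424, 0.0014, 0.0014, 0.0001]  mean=1.9219  Neff=7.0411  idx=[0, 0, 1, 2, 3, 3, 4, 5, 5, 6]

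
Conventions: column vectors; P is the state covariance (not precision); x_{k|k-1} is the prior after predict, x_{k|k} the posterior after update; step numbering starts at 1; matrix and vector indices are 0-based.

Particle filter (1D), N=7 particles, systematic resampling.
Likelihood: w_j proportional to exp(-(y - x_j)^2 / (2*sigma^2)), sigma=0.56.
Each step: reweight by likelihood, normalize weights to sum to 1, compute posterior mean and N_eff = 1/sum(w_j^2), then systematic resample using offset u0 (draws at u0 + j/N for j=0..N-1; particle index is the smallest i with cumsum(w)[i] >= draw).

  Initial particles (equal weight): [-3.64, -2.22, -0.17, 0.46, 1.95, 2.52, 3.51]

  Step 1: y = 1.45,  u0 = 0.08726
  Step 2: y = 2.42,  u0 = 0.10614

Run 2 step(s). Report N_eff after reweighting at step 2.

N_eff = 5.8909

step 1: w=[0.0000, 0.0000, 0.0144, 0.1980, 0.6342, 0.1523, 0.0011]  mean=1.7129  Neff=2.1512  idx=[3, 4, 4, 4, 4, 4, 5]
step 2: w=[0.0005, 0.1562, 0.1562, 0.1562, 0.1562, 0.1562, 0.2186]  mean=2.0739  Neff=5.8909  idx=[1, 2, 3, 4, 5, 6, 6]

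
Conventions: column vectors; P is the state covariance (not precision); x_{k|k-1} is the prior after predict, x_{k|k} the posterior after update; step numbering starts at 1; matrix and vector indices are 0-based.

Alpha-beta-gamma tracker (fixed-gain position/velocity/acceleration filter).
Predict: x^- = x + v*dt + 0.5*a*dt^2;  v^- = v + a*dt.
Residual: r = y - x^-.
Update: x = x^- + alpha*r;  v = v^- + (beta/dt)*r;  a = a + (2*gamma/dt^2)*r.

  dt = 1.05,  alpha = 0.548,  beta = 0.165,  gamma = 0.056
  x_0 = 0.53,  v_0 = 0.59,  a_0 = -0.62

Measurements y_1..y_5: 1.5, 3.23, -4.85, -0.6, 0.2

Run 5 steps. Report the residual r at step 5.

step 1: x_pred=0.8077  r=0.6923  x^+=1.1871  v^+=0.0478  a^+=-0.5497
step 2: x_pred=0.9343  r=2.2957  x^+=2.1923  v^+=-0.1686  a^+=-0.3165
step 3: x_pred=1.8408  r=-6.6908  x^+=-1.8257  v^+=-1.5523  a^+=-0.9962
step 4: x_pred=-4.0048  r=3.4048  x^+=-2.1390  v^+=-2.0632  a^+=-0.6503
step 5: x_pred=-4.6638  r=4.8638  x^+=-1.9985  v^+=-1.9817  a^+=-0.1562

resid = 4.8638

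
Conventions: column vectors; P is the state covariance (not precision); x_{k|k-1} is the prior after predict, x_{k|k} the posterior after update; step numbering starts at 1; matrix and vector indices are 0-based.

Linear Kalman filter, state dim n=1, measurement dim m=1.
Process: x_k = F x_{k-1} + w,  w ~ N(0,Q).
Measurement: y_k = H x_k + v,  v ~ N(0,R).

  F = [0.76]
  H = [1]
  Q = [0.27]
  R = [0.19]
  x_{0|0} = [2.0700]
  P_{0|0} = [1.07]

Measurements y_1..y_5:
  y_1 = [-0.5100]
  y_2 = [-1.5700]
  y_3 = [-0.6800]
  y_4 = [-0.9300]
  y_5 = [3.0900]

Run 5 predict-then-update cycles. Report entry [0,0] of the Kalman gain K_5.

step 1: x^-=[1.5732]  P^-=[0.8880]  S=[1.0780]  K=[0.8238]  nu=[-2.0832]  x^+=[-0.1428]  P^+=[0.1565]
step 2: x^-=[-0.1086]  P^-=[0.3604]  S=[0.5504]  K=[0.6548]  nu=[-1.4614]  x^+=[-1.0655]  P^+=[0.1244]
step 3: x^-=[-0.8098]  P^-=[0.3419]  S=[0.5319]  K=[0.6428]  nu=[0.1298]  x^+=[-0.7264]  P^+=[0.1221]
step 4: x^-=[-0.5520]  P^-=[0.3405]  S=[0.5305]  K=[0.6419]  nu=[-0.3780]  x^+=[-0.7946]  P^+=[0.1220]
step 5: x^-=[-0.6039]  P^-=[0.3404]  S=[0.5304]  K=[0.6418]  nu=[3.6939]  x^+=[1.7669]  P^+=[0.1219]

K[0,0] = 0.6418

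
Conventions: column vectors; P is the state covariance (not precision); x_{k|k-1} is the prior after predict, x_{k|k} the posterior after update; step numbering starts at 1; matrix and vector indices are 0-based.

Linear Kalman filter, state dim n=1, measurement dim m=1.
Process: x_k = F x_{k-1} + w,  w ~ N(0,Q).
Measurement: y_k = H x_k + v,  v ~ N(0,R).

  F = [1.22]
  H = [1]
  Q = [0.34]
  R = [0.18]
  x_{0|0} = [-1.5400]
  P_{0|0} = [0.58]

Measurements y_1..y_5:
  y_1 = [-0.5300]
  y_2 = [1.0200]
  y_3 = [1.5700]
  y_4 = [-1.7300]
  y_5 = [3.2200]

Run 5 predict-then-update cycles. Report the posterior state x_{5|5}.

x_post = [2.1462]

step 1: x^-=[-1.8788]  P^-=[1.2033]  S=[1.3833]  K=[0.8699]  nu=[1.3488]  x^+=[-0.7055]  P^+=[0.1566]
step 2: x^-=[-0.8607]  P^-=[0.5730]  S=[0.7530]  K=[0.7610]  nu=[1.8807]  x^+=[0.5705]  P^+=[0.1370]
step 3: x^-=[0.6960]  P^-=[0.5439]  S=[0.7239]  K=[0.7513]  nu=[0.8740]  x^+=[1.3527]  P^+=[0.1352]
step 4: x^-=[1.6502]  P^-=[0.5413]  S=[0.7213]  K=[0.7504]  nu=[-3.3802]  x^+=[-0.8865]  P^+=[0.1351]
step 5: x^-=[-1.0815]  P^-=[0.5411]  S=[0.7211]  K=[0.7504]  nu=[4.3015]  x^+=[2.1462]  P^+=[0.1351]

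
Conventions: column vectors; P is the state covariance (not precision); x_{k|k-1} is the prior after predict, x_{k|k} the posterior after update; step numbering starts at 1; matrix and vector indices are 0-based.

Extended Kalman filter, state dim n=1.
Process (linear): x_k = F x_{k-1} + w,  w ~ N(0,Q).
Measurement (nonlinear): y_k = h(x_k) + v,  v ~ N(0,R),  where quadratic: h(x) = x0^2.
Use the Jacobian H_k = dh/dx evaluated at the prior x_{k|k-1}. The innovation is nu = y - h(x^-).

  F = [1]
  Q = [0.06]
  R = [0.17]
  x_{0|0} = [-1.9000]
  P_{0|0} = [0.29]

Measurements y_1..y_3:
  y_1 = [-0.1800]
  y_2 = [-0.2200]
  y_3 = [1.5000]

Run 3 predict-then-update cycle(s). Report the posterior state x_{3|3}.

step 1: x^-=[-1.9000]  P^-=[0.3500]  H_jac=[-3.8000]  S=[5.2240]  K=[-0.2546]  nu=[-3.7900]  x^+=[-0.9351]  P^+=[0.0114]
step 2: x^-=[-0.9351]  P^-=[0.0714]  H_jac=[-1.8702]  S=[0.4197]  K=[-0.3181]  nu=[-1.0944]  x^+=[-0.5869]  P^+=[0.0289]
step 3: x^-=[-0.5869]  P^-=[0.0889]  H_jac=[-1.1739]  S=[0.2925]  K=[-0.3568]  nu=[1.1555]  x^+=[-0.9992]  P^+=[0.0517]

x_post = [-0.9992]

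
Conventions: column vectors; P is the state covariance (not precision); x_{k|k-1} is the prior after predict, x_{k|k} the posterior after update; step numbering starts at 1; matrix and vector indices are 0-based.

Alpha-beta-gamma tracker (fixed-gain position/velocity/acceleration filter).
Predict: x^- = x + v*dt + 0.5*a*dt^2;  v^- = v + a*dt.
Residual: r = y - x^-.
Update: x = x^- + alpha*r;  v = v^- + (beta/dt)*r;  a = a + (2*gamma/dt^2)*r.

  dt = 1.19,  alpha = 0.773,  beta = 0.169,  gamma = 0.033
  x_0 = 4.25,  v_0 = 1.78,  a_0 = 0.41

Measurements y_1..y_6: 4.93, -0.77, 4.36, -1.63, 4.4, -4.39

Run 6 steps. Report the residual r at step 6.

resid = -8.3764

step 1: x_pred=6.6585  r=-1.7285  x^+=5.3224  v^+=2.0224  a^+=0.3294
step 2: x_pred=7.9623  r=-8.7323  x^+=1.2122  v^+=1.1743  a^+=-0.0775
step 3: x_pred=2.5548  r=1.8052  x^+=3.9502  v^+=1.3384  a^+=0.0066
step 4: x_pred=5.5476  r=-7.1776  x^+=-0.0007  v^+=0.3269  a^+=-0.3279
step 5: x_pred=0.1562  r=4.2438  x^+=3.4366  v^+=0.5394  a^+=-0.1301
step 6: x_pred=3.9864  r=-8.3764  x^+=-2.4886  v^+=-0.8051  a^+=-0.5205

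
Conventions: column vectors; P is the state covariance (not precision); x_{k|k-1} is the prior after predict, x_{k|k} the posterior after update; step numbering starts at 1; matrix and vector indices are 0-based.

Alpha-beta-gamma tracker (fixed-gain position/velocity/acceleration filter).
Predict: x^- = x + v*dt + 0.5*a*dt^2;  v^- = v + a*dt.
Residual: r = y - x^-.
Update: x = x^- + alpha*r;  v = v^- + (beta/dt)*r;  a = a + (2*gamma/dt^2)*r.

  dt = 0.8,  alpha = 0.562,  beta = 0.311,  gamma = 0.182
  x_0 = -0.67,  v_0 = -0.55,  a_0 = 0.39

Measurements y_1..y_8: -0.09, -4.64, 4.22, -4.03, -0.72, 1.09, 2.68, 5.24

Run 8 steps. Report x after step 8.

x_post = 4.5327

step 1: x_pred=-0.9852  r=0.8952  x^+=-0.4821  v^+=0.1100  a^+=0.8991
step 2: x_pred=-0.1064  r=-4.5336  x^+=-2.6543  v^+=-0.9331  a^+=-1.6794
step 3: x_pred=-3.9382  r=8.1582  x^+=0.6467  v^+=0.8949  a^+=2.9606
step 4: x_pred=2.3100  r=-6.3400  x^+=-1.2531  v^+=0.7987  a^+=-0.6453
step 5: x_pred=-0.8206  r=0.1006  x^+=-0.7641  v^+=0.3216  a^+=-0.5881
step 6: x_pred=-0.6950  r=1.7850  x^+=0.3082  v^+=0.5450  a^+=0.4272
step 7: x_pred=0.8809  r=1.7991  x^+=1.8920  v^+=1.5862  a^+=1.4504
step 8: x_pred=3.6251  r=1.6149  x^+=4.5327  v^+=3.3743  a^+=2.3689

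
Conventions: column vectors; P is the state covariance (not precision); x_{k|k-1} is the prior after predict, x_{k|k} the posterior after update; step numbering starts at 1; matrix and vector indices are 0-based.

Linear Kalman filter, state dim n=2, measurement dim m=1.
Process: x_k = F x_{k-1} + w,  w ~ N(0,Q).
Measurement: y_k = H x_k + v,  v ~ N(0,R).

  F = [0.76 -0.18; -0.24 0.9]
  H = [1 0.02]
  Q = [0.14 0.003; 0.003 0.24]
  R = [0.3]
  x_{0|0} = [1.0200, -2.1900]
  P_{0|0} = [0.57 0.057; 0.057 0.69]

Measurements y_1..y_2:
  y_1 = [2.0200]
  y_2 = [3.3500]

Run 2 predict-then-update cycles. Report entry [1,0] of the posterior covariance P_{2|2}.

step 1: x^-=[1.1694, -2.2158]  P^-=[0.4760 -0.1713; -0.1713 0.8071]  S=[0.7695]  K=[0.6142; -0.2016]  nu=[0.8949]  x^+=[1.7190, -2.3963]  P^+=[0.1858 -0.0760; -0.0760 0.7758]
step 2: x^-=[1.7378, -2.5692]  P^-=[0.2932 -0.2118; -0.2118 0.9120]  S=[0.5851]  K=[0.4939; -0.3309]  nu=[1.6636]  x^+=[2.5594, -3.1196]  P^+=[0.1505 -0.1162; -0.1162 0.8479]

P_post[1,0] = -0.1162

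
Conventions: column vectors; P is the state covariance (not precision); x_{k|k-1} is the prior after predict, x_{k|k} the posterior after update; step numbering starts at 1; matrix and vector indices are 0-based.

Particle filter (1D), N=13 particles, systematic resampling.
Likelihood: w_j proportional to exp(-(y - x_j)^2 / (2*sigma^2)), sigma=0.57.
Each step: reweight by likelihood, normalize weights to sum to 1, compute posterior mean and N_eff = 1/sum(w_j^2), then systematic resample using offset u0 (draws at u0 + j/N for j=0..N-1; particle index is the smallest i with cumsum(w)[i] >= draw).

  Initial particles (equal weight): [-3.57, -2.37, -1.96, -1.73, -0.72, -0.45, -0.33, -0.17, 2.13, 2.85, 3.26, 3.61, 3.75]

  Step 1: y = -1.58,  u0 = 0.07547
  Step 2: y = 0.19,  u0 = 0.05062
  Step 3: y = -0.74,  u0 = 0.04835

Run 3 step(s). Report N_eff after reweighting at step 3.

step 1: w=[0.0008, 0.1392, 0.2912, 0.3513, 0.1165, 0.0510, 0.0328, 0.0171, 0.0000, 0.0000, 0.0000, 0.0000, 0.0000]  mean=-1.6320  Neff=4.0787  idx=[1, 2, 2, 2, 2, 3, 3, 3, 3, 3, 4, 5, 7]
step 2: w=[0.0000, 0.0005, 0.0005, 0.0005, 0.0005, 0.0021, 0.0021, 0.0021, 0.0021, 0.0021, 0.1693, 0.3223, 0.4960]  mean=-0.3732  Neff=2.6415  idx=[10, 10, 11, 11, 11, 11, 12, 12, 12, 12, 12, 12, 12]
step 3: w=[0.1024, 0.1024, 0.0900, 0.0900, 0.0900, 0.0900, 0.0622, 0.0622, 0.0622, 0.0622, 0.0622, 0.0622, 0.0622]  mean=-0.3835  Neff=12.4321  idx=[0, 1, 1, 2, 3, 4, 5, 6, 7, 8, 10, 11, 12]

N_eff = 12.4321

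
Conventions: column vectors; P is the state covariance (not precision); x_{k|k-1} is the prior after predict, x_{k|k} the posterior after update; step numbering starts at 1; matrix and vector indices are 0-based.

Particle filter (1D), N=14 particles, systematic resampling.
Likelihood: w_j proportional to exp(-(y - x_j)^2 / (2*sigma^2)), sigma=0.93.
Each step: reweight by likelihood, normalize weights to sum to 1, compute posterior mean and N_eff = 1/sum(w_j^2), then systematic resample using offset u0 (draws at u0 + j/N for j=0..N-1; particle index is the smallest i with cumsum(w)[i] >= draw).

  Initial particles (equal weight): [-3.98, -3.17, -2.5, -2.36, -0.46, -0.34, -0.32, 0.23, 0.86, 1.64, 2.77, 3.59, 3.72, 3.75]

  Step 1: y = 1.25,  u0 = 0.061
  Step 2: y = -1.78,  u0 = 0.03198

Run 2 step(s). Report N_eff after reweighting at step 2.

N_eff = 4.3230

step 1: w=[0.0000, 0.0000, 0.0001, 0.0002, 0.0543, 0.0682, 0.0708, 0.1612, 0.2694, 0.2694, 0.0774, 0.0124, 0.0086, 0.0079]  mean=0.9601  Neff=5.2608  idx=[5, 6, 7, 7, 7, 8, 8, 8, 9, 9, 9, 9, 10, 12]
step 2: w=[0.3203, 0.3098, 0.1028, 0.1028, 0.1028, 0.0189, 0.0189, 0.0189, 0.0012, 0.0012, 0.0012, 0.0012, 0.0000, 0.0000]  mean=-0.0803  Neff=4.3230  idx=[0, 0, 0, 0, 0, 1, 1, 1, 1, 2, 3, 3, 4, 6]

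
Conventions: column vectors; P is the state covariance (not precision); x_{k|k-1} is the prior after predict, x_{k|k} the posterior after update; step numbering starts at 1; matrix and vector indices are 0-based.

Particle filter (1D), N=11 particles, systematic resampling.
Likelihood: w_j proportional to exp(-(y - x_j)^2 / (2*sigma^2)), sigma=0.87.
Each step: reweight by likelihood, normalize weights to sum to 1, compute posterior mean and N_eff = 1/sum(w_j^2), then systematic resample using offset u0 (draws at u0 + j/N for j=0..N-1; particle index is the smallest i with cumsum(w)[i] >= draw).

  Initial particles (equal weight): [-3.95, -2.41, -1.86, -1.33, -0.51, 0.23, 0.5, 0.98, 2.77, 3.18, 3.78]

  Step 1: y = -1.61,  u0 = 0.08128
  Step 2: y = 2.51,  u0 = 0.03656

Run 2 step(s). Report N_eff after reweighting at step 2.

N_eff = 1.1473

step 1: w=[0.0084, 0.2040, 0.2987, 0.2956, 0.1400, 0.0333, 0.0164, 0.0037, 0.0000, 0.0000, 0.0000]  mean=-1.5252  Neff=4.1797  idx=[1, 1, 2, 2, 2, 3, 3, 3, 4, 4, 6]
step 2: w=[0.0000, 0.0000, 0.0000, 0.0000, 0.0000, 0.0008, 0.0008, 0.0008, 0.0325, 0.0325, 0.9325]  mean=0.4296  Neff=1.1473  idx=[9, 10, 10, 10, 10, 10, 10, 10, 10, 10, 10]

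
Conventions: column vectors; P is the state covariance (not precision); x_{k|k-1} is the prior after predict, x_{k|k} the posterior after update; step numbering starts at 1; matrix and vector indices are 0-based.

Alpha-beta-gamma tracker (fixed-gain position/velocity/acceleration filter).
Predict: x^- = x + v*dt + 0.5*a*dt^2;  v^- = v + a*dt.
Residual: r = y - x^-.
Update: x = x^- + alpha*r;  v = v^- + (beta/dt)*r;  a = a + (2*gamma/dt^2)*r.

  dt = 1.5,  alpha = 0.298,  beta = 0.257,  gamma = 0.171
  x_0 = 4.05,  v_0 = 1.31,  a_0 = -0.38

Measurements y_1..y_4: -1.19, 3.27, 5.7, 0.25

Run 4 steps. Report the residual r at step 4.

step 1: x_pred=5.5875  r=-6.7775  x^+=3.5678  v^+=-0.4212  a^+=-1.4102
step 2: x_pred=1.3495  r=1.9205  x^+=1.9218  v^+=-2.2074  a^+=-1.1183
step 3: x_pred=-2.6474  r=8.3474  x^+=-0.1599  v^+=-2.4547  a^+=0.1505
step 4: x_pred=-3.6725  r=3.9225  x^+=-2.5036  v^+=-1.5568  a^+=0.7468

resid = 3.9225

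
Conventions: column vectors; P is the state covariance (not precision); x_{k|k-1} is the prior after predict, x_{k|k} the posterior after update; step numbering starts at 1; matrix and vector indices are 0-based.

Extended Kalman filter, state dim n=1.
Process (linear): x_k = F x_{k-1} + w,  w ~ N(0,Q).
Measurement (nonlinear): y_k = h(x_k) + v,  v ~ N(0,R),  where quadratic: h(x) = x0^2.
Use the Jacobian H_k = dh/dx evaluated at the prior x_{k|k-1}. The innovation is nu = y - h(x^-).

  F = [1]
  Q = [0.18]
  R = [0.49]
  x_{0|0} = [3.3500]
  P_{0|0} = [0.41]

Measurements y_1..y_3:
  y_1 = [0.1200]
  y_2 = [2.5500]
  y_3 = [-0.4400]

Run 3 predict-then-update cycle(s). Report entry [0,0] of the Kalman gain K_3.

K[0,0] = 0.2530

step 1: x^-=[3.3500]  P^-=[0.5900]  H_jac=[6.7000]  S=[26.9751]  K=[0.1465]  nu=[-11.1025]  x^+=[1.7230]  P^+=[0.0107]
step 2: x^-=[1.7230]  P^-=[0.1907]  H_jac=[3.4460]  S=[2.7548]  K=[0.2386]  nu=[-0.4188]  x^+=[1.6231]  P^+=[0.0339]
step 3: x^-=[1.6231]  P^-=[0.2139]  H_jac=[3.2462]  S=[2.7443]  K=[0.2530]  nu=[-3.0745]  x^+=[0.8451]  P^+=[0.0382]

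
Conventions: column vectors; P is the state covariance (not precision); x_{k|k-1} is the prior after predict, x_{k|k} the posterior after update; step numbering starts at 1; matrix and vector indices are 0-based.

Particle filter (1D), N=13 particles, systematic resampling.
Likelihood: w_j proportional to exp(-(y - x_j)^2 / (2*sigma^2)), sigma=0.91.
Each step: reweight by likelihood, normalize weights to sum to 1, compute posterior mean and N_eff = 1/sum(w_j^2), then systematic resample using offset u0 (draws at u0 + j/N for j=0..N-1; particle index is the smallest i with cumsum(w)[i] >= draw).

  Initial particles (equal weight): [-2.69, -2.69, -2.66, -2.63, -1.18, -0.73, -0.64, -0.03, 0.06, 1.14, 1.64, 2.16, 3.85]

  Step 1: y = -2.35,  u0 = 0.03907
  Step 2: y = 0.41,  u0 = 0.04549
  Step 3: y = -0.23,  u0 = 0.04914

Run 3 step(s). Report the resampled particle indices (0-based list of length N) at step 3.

resampled_idx = [1, 3, 4, 5, 5, 6, 7, 8, 9, 10, 11, 11, 12]

step 1: w=[0.2007, 0.2007, 0.2031, 0.2053, 0.0942, 0.0441, 0.0368, 0.0083, 0.0065, 0.0001, 0.0000, 0.0000, 0.0000]  mean=-2.3268  Neff=5.6727  idx=[0, 0, 0, 1, 1, 2, 2, 2, 3, 3, 3, 4, 6]
step 2: w=[0.0039, 0.0039, 0.0039, 0.0039, 0.0039, 0.0044, 0.0044, 0.0044, 0.0049, 0.0049, 0.0049, 0.2830, 0.6694]  mean=-0.8891  Neff=1.8926  idx=[10, 11, 11, 11, 12, 12, 12, 12, 12, 12, 12, 12, 12]
step 3: w=[0.0031, 0.0586, 0.0586, 0.0586, 0.0912, 0.0912, 0.0912, 0.0912, 0.0912, 0.0912, 0.0912, 0.0912, 0.0912]  mean=-0.7411  Neff=11.7333  idx=[1, 3, 4, 5, 5, 6, 7, 8, 9, 10, 11, 11, 12]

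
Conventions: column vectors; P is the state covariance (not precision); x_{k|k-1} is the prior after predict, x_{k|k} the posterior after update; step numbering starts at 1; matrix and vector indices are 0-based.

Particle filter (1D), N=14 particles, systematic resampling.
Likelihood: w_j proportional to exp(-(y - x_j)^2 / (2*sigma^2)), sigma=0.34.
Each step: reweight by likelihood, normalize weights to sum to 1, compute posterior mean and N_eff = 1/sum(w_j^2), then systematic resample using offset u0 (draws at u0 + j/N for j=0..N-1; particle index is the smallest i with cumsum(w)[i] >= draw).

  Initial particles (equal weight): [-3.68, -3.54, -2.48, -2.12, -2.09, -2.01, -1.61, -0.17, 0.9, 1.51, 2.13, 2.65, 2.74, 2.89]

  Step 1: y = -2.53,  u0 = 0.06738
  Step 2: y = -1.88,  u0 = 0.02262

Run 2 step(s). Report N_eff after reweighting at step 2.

N_eff = 10.7663

step 1: w=[0.0015, 0.0054, 0.4383, 0.2141, 0.1918, 0.1376, 0.0114, 0.0000, 0.0000, 0.0000, 0.0000, 0.0000, 0.0000, 0.0000]  mean=-2.2610  Neff=3.4034  idx=[2, 2, 2, 2, 2, 2, 3, 3, 3, 4, 4, 5, 5, 6]
step 2: w=[0.0269, 0.0269, 0.0269, 0.0269, 0.0269, 0.0269, 0.0994, 0.0994, 0.0994, 0.1053, 0.1053, 0.1185, 0.1185, 0.0930]  mean=-2.0982  Neff=10.7663  idx=[0, 3, 6, 6, 7, 8, 8, 9, 10, 10, 11, 12, 12, 13]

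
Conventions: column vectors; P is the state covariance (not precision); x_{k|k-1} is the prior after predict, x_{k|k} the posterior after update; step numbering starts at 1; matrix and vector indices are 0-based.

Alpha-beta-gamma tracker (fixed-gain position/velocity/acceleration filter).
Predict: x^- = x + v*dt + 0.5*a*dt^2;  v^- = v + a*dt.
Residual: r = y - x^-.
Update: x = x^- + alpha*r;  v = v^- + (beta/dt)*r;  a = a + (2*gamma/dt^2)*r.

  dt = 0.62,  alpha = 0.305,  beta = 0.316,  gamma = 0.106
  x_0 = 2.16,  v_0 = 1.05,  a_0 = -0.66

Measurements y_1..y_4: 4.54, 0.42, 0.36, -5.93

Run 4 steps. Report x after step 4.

step 1: x_pred=2.6841  r=1.8559  x^+=3.2502  v^+=1.5867  a^+=0.3635
step 2: x_pred=4.3038  r=-3.8838  x^+=3.1192  v^+=-0.1674  a^+=-1.7784
step 3: x_pred=2.6736  r=-2.3136  x^+=1.9680  v^+=-2.4492  a^+=-3.0544
step 4: x_pred=-0.1376  r=-5.7924  x^+=-1.9043  v^+=-7.2952  a^+=-6.2490

x_post = -1.9043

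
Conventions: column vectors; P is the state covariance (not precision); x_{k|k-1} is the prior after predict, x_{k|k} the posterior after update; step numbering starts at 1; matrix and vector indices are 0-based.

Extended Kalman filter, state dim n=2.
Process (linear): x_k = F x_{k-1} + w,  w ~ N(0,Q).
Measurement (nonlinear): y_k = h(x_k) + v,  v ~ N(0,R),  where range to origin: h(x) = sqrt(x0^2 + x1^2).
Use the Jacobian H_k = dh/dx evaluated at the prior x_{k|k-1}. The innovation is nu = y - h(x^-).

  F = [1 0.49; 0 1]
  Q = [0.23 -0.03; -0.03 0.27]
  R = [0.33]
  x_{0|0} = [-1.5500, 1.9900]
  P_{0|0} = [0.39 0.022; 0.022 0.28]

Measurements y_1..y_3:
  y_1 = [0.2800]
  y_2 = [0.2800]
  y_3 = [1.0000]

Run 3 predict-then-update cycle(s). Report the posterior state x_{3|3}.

x_post = [0.2421, 0.7943]

step 1: x^-=[-0.5749, 1.9900]  P^-=[0.7088 0.1292; 0.1292 0.5500]  H_jac=[-0.2775 0.9607]  S=[0.8233]  K=[-0.0882; 0.5982]  nu=[-1.7914]  x^+=[-0.4169, 0.9184]  P^+=[0.7024 0.1726; 0.1726 0.2554]
step 2: x^-=[0.0330, 0.9184]  P^-=[1.1629 0.2678; 0.2678 0.5254]  H_jac=[0.0360 0.9994]  S=[0.8754]  K=[0.3534; 0.6107]  nu=[-0.6390]  x^+=[-0.1928, 0.5281]  P^+=[1.0535 0.0788; 0.0788 0.1988]
step 3: x^-=[0.0660, 0.5281]  P^-=[1.4085 0.1462; 0.1462 0.4688]  H_jac=[0.1240 0.9923]  S=[0.8493]  K=[0.3765; 0.5691]  nu=[0.4678]  x^+=[0.2421, 0.7943]  P^+=[1.2881 -0.0358; -0.0358 0.1937]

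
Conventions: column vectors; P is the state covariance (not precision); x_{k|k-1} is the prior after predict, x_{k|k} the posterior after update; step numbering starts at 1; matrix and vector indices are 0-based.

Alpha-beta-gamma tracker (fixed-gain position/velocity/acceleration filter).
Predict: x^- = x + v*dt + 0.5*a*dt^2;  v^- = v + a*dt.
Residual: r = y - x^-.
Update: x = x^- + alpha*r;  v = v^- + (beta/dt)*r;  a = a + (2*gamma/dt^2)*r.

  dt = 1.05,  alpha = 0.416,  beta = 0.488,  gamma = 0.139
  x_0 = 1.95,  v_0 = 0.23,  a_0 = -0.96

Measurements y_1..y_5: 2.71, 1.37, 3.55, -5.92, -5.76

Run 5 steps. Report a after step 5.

a_post = -1.5903

step 1: x_pred=1.6623  r=1.0477  x^+=2.0981  v^+=-0.2911  a^+=-0.6958
step 2: x_pred=1.4090  r=-0.0390  x^+=1.3927  v^+=-1.0398  a^+=-0.7056
step 3: x_pred=-0.0880  r=3.6380  x^+=1.4254  v^+=-0.0899  a^+=0.2117
step 4: x_pred=1.4477  r=-7.3677  x^+=-1.6173  v^+=-3.2918  a^+=-1.6461
step 5: x_pred=-5.9811  r=0.2211  x^+=-5.8891  v^+=-4.9175  a^+=-1.5903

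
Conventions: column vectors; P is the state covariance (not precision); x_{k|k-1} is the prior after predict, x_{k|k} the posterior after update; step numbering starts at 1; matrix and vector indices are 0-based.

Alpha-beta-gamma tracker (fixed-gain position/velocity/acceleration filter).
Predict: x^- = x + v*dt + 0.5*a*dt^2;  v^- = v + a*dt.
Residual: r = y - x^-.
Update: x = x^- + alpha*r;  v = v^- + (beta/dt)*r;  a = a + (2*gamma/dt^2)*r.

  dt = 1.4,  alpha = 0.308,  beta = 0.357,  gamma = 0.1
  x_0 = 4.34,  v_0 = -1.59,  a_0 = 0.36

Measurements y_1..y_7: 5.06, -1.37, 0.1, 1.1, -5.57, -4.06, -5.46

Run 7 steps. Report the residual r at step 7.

step 1: x_pred=2.4668  r=2.5932  x^+=3.2655  v^+=-0.4247  a^+=0.6246
step 2: x_pred=3.2830  r=-4.6530  x^+=1.8499  v^+=-0.7368  a^+=0.1498
step 3: x_pred=0.9652  r=-0.8652  x^+=0.6987  v^+=-0.7477  a^+=0.0615
step 4: x_pred=-0.2877  r=1.3877  x^+=0.1397  v^+=-0.3077  a^+=0.2031
step 5: x_pred=-0.0920  r=-5.4780  x^+=-1.7792  v^+=-1.4202  a^+=-0.3558
step 6: x_pred=-4.1162  r=0.0562  x^+=-4.0989  v^+=-1.9040  a^+=-0.3501
step 7: x_pred=-7.1076  r=1.6476  x^+=-6.6002  v^+=-1.9741  a^+=-0.1820

resid = 1.6476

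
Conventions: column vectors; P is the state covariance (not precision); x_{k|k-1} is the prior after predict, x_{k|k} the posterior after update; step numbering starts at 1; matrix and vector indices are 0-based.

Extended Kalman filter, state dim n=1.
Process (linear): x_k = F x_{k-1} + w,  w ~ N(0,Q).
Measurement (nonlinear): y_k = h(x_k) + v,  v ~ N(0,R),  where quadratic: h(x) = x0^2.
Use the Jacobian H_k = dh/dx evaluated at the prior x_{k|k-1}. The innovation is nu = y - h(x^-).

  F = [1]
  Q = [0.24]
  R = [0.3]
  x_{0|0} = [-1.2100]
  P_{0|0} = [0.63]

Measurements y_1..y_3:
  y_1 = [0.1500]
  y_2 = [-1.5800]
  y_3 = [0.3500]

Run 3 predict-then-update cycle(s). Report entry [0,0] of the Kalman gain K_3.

K[0,0] = 0.4588

step 1: x^-=[-1.2100]  P^-=[0.8700]  H_jac=[-2.4200]  S=[5.3951]  K=[-0.3902]  nu=[-1.3141]  x^+=[-0.6972]  P^+=[0.0484]
step 2: x^-=[-0.6972]  P^-=[0.2884]  H_jac=[-1.3944]  S=[0.8607]  K=[-0.4672]  nu=[-2.0661]  x^+=[0.2681]  P^+=[0.1005]
step 3: x^-=[0.2681]  P^-=[0.3405]  H_jac=[0.5361]  S=[0.3979]  K=[0.4588]  nu=[0.2781]  x^+=[0.3957]  P^+=[0.2567]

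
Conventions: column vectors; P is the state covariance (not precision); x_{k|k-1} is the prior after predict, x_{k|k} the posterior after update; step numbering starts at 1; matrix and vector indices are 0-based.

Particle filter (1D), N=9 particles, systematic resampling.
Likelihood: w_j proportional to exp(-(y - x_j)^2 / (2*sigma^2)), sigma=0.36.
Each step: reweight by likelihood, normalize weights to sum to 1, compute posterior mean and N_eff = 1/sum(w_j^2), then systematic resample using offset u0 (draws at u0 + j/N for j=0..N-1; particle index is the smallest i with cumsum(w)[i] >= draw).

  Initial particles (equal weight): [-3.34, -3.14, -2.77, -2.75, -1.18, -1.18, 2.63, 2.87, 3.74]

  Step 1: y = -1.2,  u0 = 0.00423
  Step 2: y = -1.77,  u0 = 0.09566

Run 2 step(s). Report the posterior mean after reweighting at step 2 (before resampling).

step 1: w=[0.0000, 0.0000, 0.0000, 0.0000, 0.5000, 0.5000, 0.0000, 0.0000, 0.0000]  mean=-1.1801  Neff=2.0003  idx=[4, 4, 4, 4, 4, 5, 5, 5, 5]
step 2: w=[0.1111, 0.1111, 0.1111, 0.1111, 0.1111, 0.1111, 0.1111, 0.1111, 0.1111]  mean=-1.1800  Neff=9.0000  idx=[0, 1, 2, 3, 4, 5, 6, 7, 8]

post_mean = -1.1800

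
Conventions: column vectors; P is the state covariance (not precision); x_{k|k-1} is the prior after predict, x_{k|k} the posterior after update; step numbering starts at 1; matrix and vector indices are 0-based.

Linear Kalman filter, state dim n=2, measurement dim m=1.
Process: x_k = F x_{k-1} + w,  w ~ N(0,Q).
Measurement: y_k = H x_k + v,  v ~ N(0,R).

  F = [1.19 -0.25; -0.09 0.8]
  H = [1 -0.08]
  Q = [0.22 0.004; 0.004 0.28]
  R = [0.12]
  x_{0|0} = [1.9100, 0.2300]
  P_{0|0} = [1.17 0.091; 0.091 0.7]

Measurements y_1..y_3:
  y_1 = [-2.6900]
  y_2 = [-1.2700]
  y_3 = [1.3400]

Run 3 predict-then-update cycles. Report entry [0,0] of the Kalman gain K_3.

step 1: x^-=[2.2154, 0.0121]  P^-=[1.8664 -0.1726; -0.1726 0.7244]  S=[2.0187]  K=[0.9314; -0.1142]  nu=[-4.9044]  x^+=[-2.3527, 0.5723]  P^+=[0.1151 0.0421; 0.0421 0.6980]
step 2: x^-=[-2.9428, 0.6696]  P^-=[0.4016 -0.1069; -0.1069 0.7216]  S=[0.5433]  K=[0.7549; -0.3030]  nu=[1.7263]  x^+=[-1.6396, 0.1466]  P^+=[0.0920 0.0174; 0.0174 0.6717]
step 3: x^-=[-1.9877, 0.2648]  P^-=[0.3819 -0.1233; -0.1233 0.7082]  S=[0.5261]  K=[0.7446; -0.3419]  nu=[3.3489]  x^+=[0.5058, -0.8803]  P^+=[0.0902 0.0107; 0.0107 0.6466]

K[0,0] = 0.7446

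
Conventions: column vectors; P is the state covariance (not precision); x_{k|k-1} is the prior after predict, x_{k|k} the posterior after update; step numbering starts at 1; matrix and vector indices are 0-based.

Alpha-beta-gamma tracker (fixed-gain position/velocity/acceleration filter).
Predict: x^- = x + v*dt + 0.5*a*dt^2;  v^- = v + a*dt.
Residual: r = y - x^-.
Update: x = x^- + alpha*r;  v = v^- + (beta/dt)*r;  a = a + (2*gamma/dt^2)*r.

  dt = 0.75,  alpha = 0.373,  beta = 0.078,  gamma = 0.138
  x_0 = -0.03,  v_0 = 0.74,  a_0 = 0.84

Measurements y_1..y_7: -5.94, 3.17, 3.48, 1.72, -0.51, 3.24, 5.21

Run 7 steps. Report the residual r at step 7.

step 1: x_pred=0.7612  r=-6.7012  x^+=-1.7383  v^+=0.6731  a^+=-2.4481
step 2: x_pred=-1.9220  r=5.0920  x^+=-0.0227  v^+=-0.6334  a^+=0.0504
step 3: x_pred=-0.4836  r=3.9636  x^+=0.9948  v^+=-0.1834  a^+=1.9952
step 4: x_pred=1.4184  r=0.3016  x^+=1.5309  v^+=1.3444  a^+=2.1432
step 5: x_pred=3.1420  r=-3.6520  x^+=1.7798  v^+=2.5720  a^+=0.3513
step 6: x_pred=3.8076  r=-0.5676  x^+=3.5959  v^+=2.7764  a^+=0.0728
step 7: x_pred=5.6986  r=-0.4886  x^+=5.5164  v^+=2.7802  a^+=-0.1670

resid = -0.4886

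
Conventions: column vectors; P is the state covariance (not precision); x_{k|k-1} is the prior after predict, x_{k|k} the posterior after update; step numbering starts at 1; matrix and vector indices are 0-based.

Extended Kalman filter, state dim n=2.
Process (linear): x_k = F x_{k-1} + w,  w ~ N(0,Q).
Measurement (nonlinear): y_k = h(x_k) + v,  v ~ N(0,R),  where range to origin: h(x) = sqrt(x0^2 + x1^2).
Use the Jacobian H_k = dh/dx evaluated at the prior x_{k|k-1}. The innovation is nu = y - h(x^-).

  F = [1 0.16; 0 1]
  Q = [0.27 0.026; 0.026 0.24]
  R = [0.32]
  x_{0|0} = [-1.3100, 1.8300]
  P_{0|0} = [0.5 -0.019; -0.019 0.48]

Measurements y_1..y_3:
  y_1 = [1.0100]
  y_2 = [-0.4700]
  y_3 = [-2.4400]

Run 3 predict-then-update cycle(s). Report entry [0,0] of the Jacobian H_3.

H_jac[0,0] = -0.8386

step 1: x^-=[-1.0172, 1.8300]  P^-=[0.7762 0.0838; 0.0838 0.7200]  H_jac=[-0.4858 0.8740]  S=[0.9821]  K=[-0.3094; 0.5993]  nu=[-1.0837]  x^+=[-0.6819, 1.1805]  P^+=[0.6822 0.2659; 0.2659 0.3672]
step 2: x^-=[-0.4930, 1.1805]  P^-=[1.0467 0.3507; 0.3507 0.6072]  H_jac=[-0.3854 0.9228]  S=[0.7431]  K=[-0.1074; 0.5722]  nu=[-1.7493]  x^+=[-0.3052, 0.1796]  P^+=[1.0381 0.3963; 0.3963 0.3639]
step 3: x^-=[-0.2765, 0.1796]  P^-=[1.4443 0.4806; 0.4806 0.6039]  H_jac=[-0.8386 0.5447]  S=[1.0759]  K=[-0.8825; -0.0688]  nu=[-2.7697]  x^+=[2.1677, 0.3702]  P^+=[0.6064 0.4152; 0.4152 0.5988]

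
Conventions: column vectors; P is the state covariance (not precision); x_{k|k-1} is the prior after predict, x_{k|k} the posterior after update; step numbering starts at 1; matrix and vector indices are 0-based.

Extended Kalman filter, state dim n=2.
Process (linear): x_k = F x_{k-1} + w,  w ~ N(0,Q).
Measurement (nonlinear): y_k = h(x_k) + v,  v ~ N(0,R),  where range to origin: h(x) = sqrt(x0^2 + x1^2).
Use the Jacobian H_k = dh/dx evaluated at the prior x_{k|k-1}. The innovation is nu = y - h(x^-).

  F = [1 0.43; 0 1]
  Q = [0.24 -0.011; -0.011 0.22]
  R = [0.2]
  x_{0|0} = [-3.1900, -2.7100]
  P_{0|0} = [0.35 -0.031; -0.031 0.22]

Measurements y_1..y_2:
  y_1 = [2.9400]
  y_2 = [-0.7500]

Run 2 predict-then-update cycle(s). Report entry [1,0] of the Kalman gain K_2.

step 1: x^-=[-4.3553, -2.7100]  P^-=[0.6040 0.0526; 0.0526 0.4400]  H_jac=[-0.8491 -0.5283]  S=[0.8054]  K=[-0.6712; -0.3441]  nu=[-2.1896]  x^+=[-2.8856, -1.9566]  P^+=[0.2411 -0.1334; -0.1334 0.3447]
step 2: x^-=[-3.7269, -1.9566]  P^-=[0.4301 0.0038; 0.0038 0.5647]  H_jac=[-0.8854 -0.4648]  S=[0.6623]  K=[-0.5777; -0.4014]  nu=[-4.9593]  x^+=[-0.8621, 0.0339]  P^+=[0.2091 -0.1498; -0.1498 0.4580]

K[1,0] = -0.4014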